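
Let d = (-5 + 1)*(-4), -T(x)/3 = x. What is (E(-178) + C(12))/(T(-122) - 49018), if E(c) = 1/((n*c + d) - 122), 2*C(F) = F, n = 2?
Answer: -2771/22477224 ≈ -0.00012328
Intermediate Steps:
T(x) = -3*x
C(F) = F/2
d = 16 (d = -4*(-4) = 16)
E(c) = 1/(-106 + 2*c) (E(c) = 1/((2*c + 16) - 122) = 1/((16 + 2*c) - 122) = 1/(-106 + 2*c))
(E(-178) + C(12))/(T(-122) - 49018) = (1/(2*(-53 - 178)) + (½)*12)/(-3*(-122) - 49018) = ((½)/(-231) + 6)/(366 - 49018) = ((½)*(-1/231) + 6)/(-48652) = (-1/462 + 6)*(-1/48652) = (2771/462)*(-1/48652) = -2771/22477224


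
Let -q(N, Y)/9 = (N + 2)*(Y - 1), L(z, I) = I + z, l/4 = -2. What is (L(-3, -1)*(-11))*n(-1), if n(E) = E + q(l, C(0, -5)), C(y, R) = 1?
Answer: -44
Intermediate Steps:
l = -8 (l = 4*(-2) = -8)
q(N, Y) = -9*(-1 + Y)*(2 + N) (q(N, Y) = -9*(N + 2)*(Y - 1) = -9*(2 + N)*(-1 + Y) = -9*(-1 + Y)*(2 + N))
n(E) = E (n(E) = E + (18 - 18*1 + 9*(-8) - 9*(-8)*1) = E + (18 - 18 - 72 + 72) = E + 0 = E)
(L(-3, -1)*(-11))*n(-1) = ((-1 - 3)*(-11))*(-1) = -4*(-11)*(-1) = 44*(-1) = -44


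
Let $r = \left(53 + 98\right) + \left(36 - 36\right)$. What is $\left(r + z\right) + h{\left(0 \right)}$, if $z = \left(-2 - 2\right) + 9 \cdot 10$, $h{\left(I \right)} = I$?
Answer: $237$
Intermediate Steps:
$r = 151$ ($r = 151 + \left(36 - 36\right) = 151 + 0 = 151$)
$z = 86$ ($z = \left(-2 - 2\right) + 90 = -4 + 90 = 86$)
$\left(r + z\right) + h{\left(0 \right)} = \left(151 + 86\right) + 0 = 237 + 0 = 237$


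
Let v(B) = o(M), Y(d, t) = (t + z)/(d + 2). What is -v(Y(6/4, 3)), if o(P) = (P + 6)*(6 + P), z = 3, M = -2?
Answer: -16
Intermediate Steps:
Y(d, t) = (3 + t)/(2 + d) (Y(d, t) = (t + 3)/(d + 2) = (3 + t)/(2 + d))
o(P) = (6 + P)² (o(P) = (6 + P)*(6 + P) = (6 + P)²)
v(B) = 16 (v(B) = (6 - 2)² = 4² = 16)
-v(Y(6/4, 3)) = -1*16 = -16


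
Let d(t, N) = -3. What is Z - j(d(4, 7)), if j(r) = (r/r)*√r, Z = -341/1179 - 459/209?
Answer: -612430/246411 - I*√3 ≈ -2.4854 - 1.732*I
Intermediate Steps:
Z = -612430/246411 (Z = -341*1/1179 - 459*1/209 = -341/1179 - 459/209 = -612430/246411 ≈ -2.4854)
j(r) = √r (j(r) = 1*√r = √r)
Z - j(d(4, 7)) = -612430/246411 - √(-3) = -612430/246411 - I*√3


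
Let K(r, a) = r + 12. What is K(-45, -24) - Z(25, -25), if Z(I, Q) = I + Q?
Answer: -33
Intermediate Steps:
K(r, a) = 12 + r
K(-45, -24) - Z(25, -25) = (12 - 45) - (25 - 25) = -33 - 1*0 = -33 + 0 = -33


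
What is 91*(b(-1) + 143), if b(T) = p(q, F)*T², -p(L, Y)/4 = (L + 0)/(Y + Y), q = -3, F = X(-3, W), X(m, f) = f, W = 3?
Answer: 13195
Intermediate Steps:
F = 3
p(L, Y) = -2*L/Y (p(L, Y) = -4*(L + 0)/(Y + Y) = -4*L/(2*Y) = -4*L*1/(2*Y) = -2*L/Y)
b(T) = 2*T² (b(T) = (-2*(-3)/3)*T² = (-2*(-3)*⅓)*T² = 2*T²)
91*(b(-1) + 143) = 91*(2*(-1)² + 143) = 91*(2*1 + 143) = 91*(2 + 143) = 91*145 = 13195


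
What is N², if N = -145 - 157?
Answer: 91204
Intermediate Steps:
N = -302
N² = (-302)² = 91204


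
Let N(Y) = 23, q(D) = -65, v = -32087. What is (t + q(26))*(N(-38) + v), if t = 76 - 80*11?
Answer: 27863616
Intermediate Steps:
t = -804 (t = 76 - 880 = -804)
(t + q(26))*(N(-38) + v) = (-804 - 65)*(23 - 32087) = -869*(-32064) = 27863616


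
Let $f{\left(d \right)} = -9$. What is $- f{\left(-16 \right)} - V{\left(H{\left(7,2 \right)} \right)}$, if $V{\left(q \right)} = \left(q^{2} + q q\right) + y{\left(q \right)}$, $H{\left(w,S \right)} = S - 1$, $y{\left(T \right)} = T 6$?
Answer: $1$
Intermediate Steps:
$y{\left(T \right)} = 6 T$
$H{\left(w,S \right)} = -1 + S$ ($H{\left(w,S \right)} = S - 1 = -1 + S$)
$V{\left(q \right)} = 2 q^{2} + 6 q$ ($V{\left(q \right)} = \left(q^{2} + q q\right) + 6 q = \left(q^{2} + q^{2}\right) + 6 q = 2 q^{2} + 6 q$)
$- f{\left(-16 \right)} - V{\left(H{\left(7,2 \right)} \right)} = \left(-1\right) \left(-9\right) - 2 \left(-1 + 2\right) \left(3 + \left(-1 + 2\right)\right) = 9 - 2 \cdot 1 \left(3 + 1\right) = 9 - 2 \cdot 1 \cdot 4 = 9 - 8 = 1$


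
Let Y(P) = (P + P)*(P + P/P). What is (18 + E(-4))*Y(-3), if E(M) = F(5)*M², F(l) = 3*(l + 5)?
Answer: 5976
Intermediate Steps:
F(l) = 15 + 3*l (F(l) = 3*(5 + l) = 15 + 3*l)
E(M) = 30*M² (E(M) = (15 + 3*5)*M² = (15 + 15)*M² = 30*M²)
Y(P) = 2*P*(1 + P) (Y(P) = (2*P)*(P + 1) = (2*P)*(1 + P) = 2*P*(1 + P))
(18 + E(-4))*Y(-3) = (18 + 30*(-4)²)*(2*(-3)*(1 - 3)) = (18 + 30*16)*(2*(-3)*(-2)) = (18 + 480)*12 = 498*12 = 5976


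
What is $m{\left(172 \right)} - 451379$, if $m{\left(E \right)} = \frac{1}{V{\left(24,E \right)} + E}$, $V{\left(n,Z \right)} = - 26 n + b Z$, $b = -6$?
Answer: $- \frac{669846437}{1484} \approx -4.5138 \cdot 10^{5}$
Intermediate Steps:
$V{\left(n,Z \right)} = - 26 n - 6 Z$
$m{\left(E \right)} = \frac{1}{-624 - 5 E}$ ($m{\left(E \right)} = \frac{1}{\left(\left(-26\right) 24 - 6 E\right) + E} = \frac{1}{\left(-624 - 6 E\right) + E} = \frac{1}{-624 - 5 E}$)
$m{\left(172 \right)} - 451379 = \frac{1}{-624 - 860} - 451379 = \frac{1}{-1484} - 451379 = - \frac{1}{1484} - 451379 = - \frac{669846437}{1484}$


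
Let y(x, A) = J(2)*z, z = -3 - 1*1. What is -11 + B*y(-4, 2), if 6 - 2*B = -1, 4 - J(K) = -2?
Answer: -95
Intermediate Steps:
J(K) = 6 (J(K) = 4 - 1*(-2) = 4 + 2 = 6)
z = -4 (z = -3 - 1 = -4)
B = 7/2 (B = 3 - ½*(-1) = 3 + ½ = 7/2 ≈ 3.5000)
y(x, A) = -24 (y(x, A) = 6*(-4) = -24)
-11 + B*y(-4, 2) = -11 + (7/2)*(-24) = -11 - 84 = -95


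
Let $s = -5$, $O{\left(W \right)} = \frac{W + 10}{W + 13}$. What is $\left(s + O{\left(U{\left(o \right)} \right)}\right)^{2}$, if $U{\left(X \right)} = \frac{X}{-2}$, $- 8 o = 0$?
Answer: $\frac{3025}{169} \approx 17.899$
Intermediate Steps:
$o = 0$ ($o = \left(- \frac{1}{8}\right) 0 = 0$)
$U{\left(X \right)} = - \frac{X}{2}$ ($U{\left(X \right)} = X \left(- \frac{1}{2}\right) = - \frac{X}{2}$)
$O{\left(W \right)} = \frac{10 + W}{13 + W}$
$\left(s + O{\left(U{\left(o \right)} \right)}\right)^{2} = \left(-5 + \frac{10 - 0}{13 - 0}\right)^{2} = \left(-5 + \frac{10 + 0}{13 + 0}\right)^{2} = \left(-5 + \frac{1}{13} \cdot 10\right)^{2} = \left(-5 + \frac{10}{13}\right)^{2} = \left(- \frac{55}{13}\right)^{2} = \frac{3025}{169}$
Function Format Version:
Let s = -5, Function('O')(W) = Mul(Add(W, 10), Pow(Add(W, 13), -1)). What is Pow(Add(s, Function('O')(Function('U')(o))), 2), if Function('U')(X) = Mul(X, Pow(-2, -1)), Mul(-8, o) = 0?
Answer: Rational(3025, 169) ≈ 17.899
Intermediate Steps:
o = 0 (o = Mul(Rational(-1, 8), 0) = 0)
Function('U')(X) = Mul(Rational(-1, 2), X) (Function('U')(X) = Mul(X, Rational(-1, 2)) = Mul(Rational(-1, 2), X))
Function('O')(W) = Mul(Pow(Add(13, W), -1), Add(10, W)) (Function('O')(W) = Mul(Add(10, W), Pow(Add(13, W), -1)) = Mul(Pow(Add(13, W), -1), Add(10, W)))
Pow(Add(s, Function('O')(Function('U')(o))), 2) = Pow(Add(-5, Mul(Pow(Add(13, Mul(Rational(-1, 2), 0)), -1), Add(10, Mul(Rational(-1, 2), 0)))), 2) = Pow(Add(-5, Mul(Pow(Add(13, 0), -1), Add(10, 0))), 2) = Pow(Add(-5, Mul(Pow(13, -1), 10)), 2) = Pow(Add(-5, Mul(Rational(1, 13), 10)), 2) = Pow(Add(-5, Rational(10, 13)), 2) = Pow(Rational(-55, 13), 2) = Rational(3025, 169)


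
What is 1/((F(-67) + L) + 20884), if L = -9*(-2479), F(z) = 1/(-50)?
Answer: 50/2159749 ≈ 2.3151e-5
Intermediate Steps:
F(z) = -1/50
L = 22311
1/((F(-67) + L) + 20884) = 1/((-1/50 + 22311) + 20884) = 1/(1115549/50 + 20884) = 1/(2159749/50) = 50/2159749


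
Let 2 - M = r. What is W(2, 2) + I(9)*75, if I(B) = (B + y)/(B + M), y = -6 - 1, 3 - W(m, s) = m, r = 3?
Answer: 79/4 ≈ 19.750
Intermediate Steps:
W(m, s) = 3 - m
M = -1 (M = 2 - 1*3 = 2 - 3 = -1)
y = -7
I(B) = (-7 + B)/(-1 + B) (I(B) = (B - 7)/(B - 1) = (-7 + B)/(-1 + B))
W(2, 2) + I(9)*75 = (3 - 1*2) + ((-7 + 9)/(-1 + 9))*75 = (3 - 2) + (2/8)*75 = 1 + ((⅛)*2)*75 = 1 + (¼)*75 = 1 + 75/4 = 79/4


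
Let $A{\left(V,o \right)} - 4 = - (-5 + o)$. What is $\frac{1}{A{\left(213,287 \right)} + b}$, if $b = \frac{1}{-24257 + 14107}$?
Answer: $- \frac{10150}{2821701} \approx -0.0035971$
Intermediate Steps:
$A{\left(V,o \right)} = 9 - o$ ($A{\left(V,o \right)} = 4 - \left(-5 + o\right) = 9 - o$)
$b = - \frac{1}{10150}$ ($b = \frac{1}{-10150} = - \frac{1}{10150} \approx -9.8522 \cdot 10^{-5}$)
$\frac{1}{A{\left(213,287 \right)} + b} = \frac{1}{\left(9 - 287\right) - \frac{1}{10150}} = \frac{1}{-278 - \frac{1}{10150}} = \frac{1}{- \frac{2821701}{10150}} = - \frac{10150}{2821701}$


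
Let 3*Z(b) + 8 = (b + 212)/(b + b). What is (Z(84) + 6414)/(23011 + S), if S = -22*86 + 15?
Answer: 403951/1331442 ≈ 0.30339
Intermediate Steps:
S = -1877 (S = -1892 + 15 = -1877)
Z(b) = -8/3 + (212 + b)/(6*b) (Z(b) = -8/3 + ((b + 212)/(b + b))/3 = -8/3 + ((212 + b)/((2*b)))/3 = -8/3 + ((212 + b)*(1/(2*b)))/3 = -8/3 + ((212 + b)/(2*b))/3 = -8/3 + (212 + b)/(6*b))
(Z(84) + 6414)/(23011 + S) = ((⅙)*(212 - 15*84)/84 + 6414)/(23011 - 1877) = ((⅙)*(1/84)*(212 - 1260) + 6414)/21134 = ((⅙)*(1/84)*(-1048) + 6414)*(1/21134) = (-131/63 + 6414)*(1/21134) = (403951/63)*(1/21134) = 403951/1331442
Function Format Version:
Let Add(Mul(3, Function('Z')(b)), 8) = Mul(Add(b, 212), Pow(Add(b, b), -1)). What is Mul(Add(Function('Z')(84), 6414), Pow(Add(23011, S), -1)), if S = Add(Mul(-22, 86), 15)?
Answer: Rational(403951, 1331442) ≈ 0.30339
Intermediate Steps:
S = -1877 (S = Add(-1892, 15) = -1877)
Function('Z')(b) = Add(Rational(-8, 3), Mul(Rational(1, 6), Pow(b, -1), Add(212, b))) (Function('Z')(b) = Add(Rational(-8, 3), Mul(Rational(1, 3), Mul(Add(b, 212), Pow(Add(b, b), -1)))) = Add(Rational(-8, 3), Mul(Rational(1, 3), Mul(Add(212, b), Pow(Mul(2, b), -1)))) = Add(Rational(-8, 3), Mul(Rational(1, 3), Mul(Add(212, b), Mul(Rational(1, 2), Pow(b, -1))))) = Add(Rational(-8, 3), Mul(Rational(1, 3), Mul(Rational(1, 2), Pow(b, -1), Add(212, b)))) = Add(Rational(-8, 3), Mul(Rational(1, 6), Pow(b, -1), Add(212, b))))
Mul(Add(Function('Z')(84), 6414), Pow(Add(23011, S), -1)) = Mul(Add(Mul(Rational(1, 6), Pow(84, -1), Add(212, Mul(-15, 84))), 6414), Pow(Add(23011, -1877), -1)) = Mul(Add(Mul(Rational(1, 6), Rational(1, 84), Add(212, -1260)), 6414), Pow(21134, -1)) = Mul(Add(Mul(Rational(1, 6), Rational(1, 84), -1048), 6414), Rational(1, 21134)) = Mul(Add(Rational(-131, 63), 6414), Rational(1, 21134)) = Mul(Rational(403951, 63), Rational(1, 21134)) = Rational(403951, 1331442)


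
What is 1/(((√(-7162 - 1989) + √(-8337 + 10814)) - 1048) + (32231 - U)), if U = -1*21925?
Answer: 1/(53108 + √2477 + I*√9151) ≈ 1.8812e-5 - 3.385e-8*I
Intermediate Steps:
U = -21925
1/(((√(-7162 - 1989) + √(-8337 + 10814)) - 1048) + (32231 - U)) = 1/(((√(-7162 - 1989) + √(-8337 + 10814)) - 1048) + (32231 - 1*(-21925))) = 1/(((√(-9151) + √2477) - 1048) + (32231 + 21925)) = 1/(((I*√9151 + √2477) - 1048) + 54156) = 1/(((√2477 + I*√9151) - 1048) + 54156) = 1/((-1048 + √2477 + I*√9151) + 54156) = 1/(53108 + √2477 + I*√9151)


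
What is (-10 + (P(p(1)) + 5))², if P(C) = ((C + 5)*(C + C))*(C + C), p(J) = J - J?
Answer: 25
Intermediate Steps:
p(J) = 0
P(C) = 4*C²*(5 + C) (P(C) = ((5 + C)*(2*C))*(2*C) = (2*C*(5 + C))*(2*C) = 4*C²*(5 + C))
(-10 + (P(p(1)) + 5))² = (-10 + (4*0²*(5 + 0) + 5))² = (-10 + (4*0*5 + 5))² = (-10 + (0 + 5))² = (-10 + 5)² = (-5)² = 25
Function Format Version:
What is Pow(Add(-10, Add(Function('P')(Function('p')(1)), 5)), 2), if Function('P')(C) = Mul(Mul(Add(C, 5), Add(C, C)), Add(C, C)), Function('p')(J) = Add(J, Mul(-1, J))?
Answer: 25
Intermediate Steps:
Function('p')(J) = 0
Function('P')(C) = Mul(4, Pow(C, 2), Add(5, C)) (Function('P')(C) = Mul(Mul(Add(5, C), Mul(2, C)), Mul(2, C)) = Mul(Mul(2, C, Add(5, C)), Mul(2, C)) = Mul(4, Pow(C, 2), Add(5, C)))
Pow(Add(-10, Add(Function('P')(Function('p')(1)), 5)), 2) = Pow(Add(-10, Add(Mul(4, Pow(0, 2), Add(5, 0)), 5)), 2) = Pow(Add(-10, Add(Mul(4, 0, 5), 5)), 2) = Pow(Add(-10, Add(0, 5)), 2) = Pow(Add(-10, 5), 2) = Pow(-5, 2) = 25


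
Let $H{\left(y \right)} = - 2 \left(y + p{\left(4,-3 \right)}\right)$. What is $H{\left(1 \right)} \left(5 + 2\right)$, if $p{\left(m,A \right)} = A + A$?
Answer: $70$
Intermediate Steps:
$p{\left(m,A \right)} = 2 A$
$H{\left(y \right)} = 12 - 2 y$ ($H{\left(y \right)} = - 2 \left(y + 2 \left(-3\right)\right) = - 2 \left(y - 6\right) = - 2 \left(-6 + y\right) = 12 - 2 y$)
$H{\left(1 \right)} \left(5 + 2\right) = \left(12 - 2\right) \left(5 + 2\right) = \left(12 - 2\right) 7 = 10 \cdot 7 = 70$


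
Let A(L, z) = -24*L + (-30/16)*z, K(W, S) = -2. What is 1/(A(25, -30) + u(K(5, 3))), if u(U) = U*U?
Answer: -4/2159 ≈ -0.0018527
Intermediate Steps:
A(L, z) = -24*L - 15*z/8 (A(L, z) = -24*L + (-30*1/16)*z = -24*L - 15*z/8)
u(U) = U²
1/(A(25, -30) + u(K(5, 3))) = 1/((-24*25 - 15/8*(-30)) + (-2)²) = 1/((-600 + 225/4) + 4) = 1/(-2175/4 + 4) = 1/(-2159/4) = -4/2159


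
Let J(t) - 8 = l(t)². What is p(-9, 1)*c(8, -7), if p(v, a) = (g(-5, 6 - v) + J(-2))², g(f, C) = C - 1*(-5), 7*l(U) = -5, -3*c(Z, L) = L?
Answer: 1951609/1029 ≈ 1896.6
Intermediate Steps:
c(Z, L) = -L/3
l(U) = -5/7 (l(U) = (⅐)*(-5) = -5/7)
J(t) = 417/49 (J(t) = 8 + (-5/7)² = 8 + 25/49 = 417/49)
g(f, C) = 5 + C (g(f, C) = C + 5 = 5 + C)
p(v, a) = (956/49 - v)² (p(v, a) = ((5 + (6 - v)) + 417/49)² = ((11 - v) + 417/49)² = (956/49 - v)²)
p(-9, 1)*c(8, -7) = ((-956 + 49*(-9))²/2401)*(-⅓*(-7)) = ((-956 - 441)²/2401)*(7/3) = ((1/2401)*(-1397)²)*(7/3) = ((1/2401)*1951609)*(7/3) = (1951609/2401)*(7/3) = 1951609/1029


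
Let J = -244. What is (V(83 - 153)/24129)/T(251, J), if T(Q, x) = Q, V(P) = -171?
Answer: -19/672931 ≈ -2.8235e-5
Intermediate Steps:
(V(83 - 153)/24129)/T(251, J) = -171/24129/251 = -171*1/24129*(1/251) = -19/2681*1/251 = -19/672931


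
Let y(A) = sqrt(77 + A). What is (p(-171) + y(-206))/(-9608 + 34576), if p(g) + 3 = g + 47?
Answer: -127/24968 + I*sqrt(129)/24968 ≈ -0.0050865 + 0.00045489*I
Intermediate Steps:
p(g) = 44 + g (p(g) = -3 + (g + 47) = -3 + (47 + g) = 44 + g)
(p(-171) + y(-206))/(-9608 + 34576) = ((44 - 171) + sqrt(77 - 206))/(-9608 + 34576) = (-127 + sqrt(-129))/24968 = (-127 + I*sqrt(129))*(1/24968) = -127/24968 + I*sqrt(129)/24968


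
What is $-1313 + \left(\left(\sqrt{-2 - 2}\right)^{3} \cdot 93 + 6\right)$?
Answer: $-1307 - 744 i \approx -1307.0 - 744.0 i$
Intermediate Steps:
$-1313 + \left(\left(\sqrt{-2 - 2}\right)^{3} \cdot 93 + 6\right) = -1313 + \left(\left(\sqrt{-4}\right)^{3} \cdot 93 + 6\right) = -1313 + \left(\left(2 i\right)^{3} \cdot 93 + 6\right) = -1313 + \left(- 8 i 93 + 6\right) = -1313 + \left(- 744 i + 6\right) = -1313 + \left(6 - 744 i\right) = -1307 - 744 i$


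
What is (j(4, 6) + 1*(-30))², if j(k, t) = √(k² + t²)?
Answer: 952 - 120*√13 ≈ 519.33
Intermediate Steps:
(j(4, 6) + 1*(-30))² = (√(4² + 6²) + 1*(-30))² = (√(16 + 36) - 30)² = (√52 - 30)² = (2*√13 - 30)² = (-30 + 2*√13)²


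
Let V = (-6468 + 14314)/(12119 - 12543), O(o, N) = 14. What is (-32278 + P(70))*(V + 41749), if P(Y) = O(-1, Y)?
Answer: -71358813090/53 ≈ -1.3464e+9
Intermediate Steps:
P(Y) = 14
V = -3923/212 (V = 7846/(-424) = 7846*(-1/424) = -3923/212 ≈ -18.505)
(-32278 + P(70))*(V + 41749) = (-32278 + 14)*(-3923/212 + 41749) = -32264*8846865/212 = -71358813090/53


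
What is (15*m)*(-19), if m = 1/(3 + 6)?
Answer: -95/3 ≈ -31.667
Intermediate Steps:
m = ⅑ (m = 1/9 = ⅑ ≈ 0.11111)
(15*m)*(-19) = (15*(⅑))*(-19) = (5/3)*(-19) = -95/3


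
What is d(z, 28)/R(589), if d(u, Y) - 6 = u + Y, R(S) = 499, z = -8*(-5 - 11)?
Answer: 162/499 ≈ 0.32465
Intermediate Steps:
z = 128 (z = -8*(-16) = 128)
d(u, Y) = 6 + Y + u (d(u, Y) = 6 + (u + Y) = 6 + (Y + u) = 6 + Y + u)
d(z, 28)/R(589) = (6 + 28 + 128)/499 = 162*(1/499) = 162/499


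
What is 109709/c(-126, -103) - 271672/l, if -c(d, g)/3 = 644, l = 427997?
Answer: -47479993177/826890204 ≈ -57.420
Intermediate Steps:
c(d, g) = -1932 (c(d, g) = -3*644 = -1932)
109709/c(-126, -103) - 271672/l = 109709/(-1932) - 271672/427997 = 109709*(-1/1932) - 271672*1/427997 = -109709/1932 - 271672/427997 = -47479993177/826890204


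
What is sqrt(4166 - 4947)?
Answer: I*sqrt(781) ≈ 27.946*I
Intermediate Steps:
sqrt(4166 - 4947) = sqrt(-781) = I*sqrt(781)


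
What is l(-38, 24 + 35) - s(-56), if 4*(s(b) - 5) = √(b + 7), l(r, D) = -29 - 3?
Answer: -37 - 7*I/4 ≈ -37.0 - 1.75*I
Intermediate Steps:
l(r, D) = -32
s(b) = 5 + √(7 + b)/4 (s(b) = 5 + √(b + 7)/4 = 5 + √(7 + b)/4)
l(-38, 24 + 35) - s(-56) = -32 - (5 + √(7 - 56)/4) = -32 - (5 + √(-49)/4) = -32 - (5 + (7*I)/4) = -32 - (5 + 7*I/4) = -32 + (-5 - 7*I/4) = -37 - 7*I/4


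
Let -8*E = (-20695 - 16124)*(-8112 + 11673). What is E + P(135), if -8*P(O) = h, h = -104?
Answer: 131112563/8 ≈ 1.6389e+7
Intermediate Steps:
P(O) = 13 (P(O) = -⅛*(-104) = 13)
E = 131112459/8 (E = -(-20695 - 16124)*(-8112 + 11673)/8 = -(-36819)*3561/8 = -⅛*(-131112459) = 131112459/8 ≈ 1.6389e+7)
E + P(135) = 131112459/8 + 13 = 131112563/8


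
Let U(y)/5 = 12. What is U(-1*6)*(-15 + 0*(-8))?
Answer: -900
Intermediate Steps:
U(y) = 60 (U(y) = 5*12 = 60)
U(-1*6)*(-15 + 0*(-8)) = 60*(-15 + 0*(-8)) = 60*(-15 + 0) = 60*(-15) = -900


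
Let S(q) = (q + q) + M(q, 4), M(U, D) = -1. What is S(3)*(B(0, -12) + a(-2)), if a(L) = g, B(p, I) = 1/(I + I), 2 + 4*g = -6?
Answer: -245/24 ≈ -10.208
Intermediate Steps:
g = -2 (g = -½ + (¼)*(-6) = -½ - 3/2 = -2)
B(p, I) = 1/(2*I)
S(q) = -1 + 2*q (S(q) = (q + q) - 1 = 2*q - 1 = -1 + 2*q)
a(L) = -2
S(3)*(B(0, -12) + a(-2)) = (-1 + 2*3)*((½)/(-12) - 2) = (-1 + 6)*((½)*(-1/12) - 2) = 5*(-1/24 - 2) = 5*(-49/24) = -245/24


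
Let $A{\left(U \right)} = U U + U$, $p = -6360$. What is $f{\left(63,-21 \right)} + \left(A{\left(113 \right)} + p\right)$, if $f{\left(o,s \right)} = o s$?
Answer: $5199$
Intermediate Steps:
$A{\left(U \right)} = U + U^{2}$ ($A{\left(U \right)} = U^{2} + U = U + U^{2}$)
$f{\left(63,-21 \right)} + \left(A{\left(113 \right)} + p\right) = 63 \left(-21\right) - \left(6360 - 113 \left(1 + 113\right)\right) = -1323 + \left(113 \cdot 114 - 6360\right) = -1323 + \left(12882 - 6360\right) = -1323 + 6522 = 5199$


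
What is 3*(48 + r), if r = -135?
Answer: -261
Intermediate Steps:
3*(48 + r) = 3*(48 - 135) = 3*(-87) = -261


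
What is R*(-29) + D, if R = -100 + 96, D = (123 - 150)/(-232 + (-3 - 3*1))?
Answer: 27635/238 ≈ 116.11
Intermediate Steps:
D = 27/238 (D = -27/(-232 + (-3 - 3)) = -27/(-232 - 6) = -27/(-238) = -27*(-1/238) = 27/238 ≈ 0.11345)
R = -4
R*(-29) + D = -4*(-29) + 27/238 = 116 + 27/238 = 27635/238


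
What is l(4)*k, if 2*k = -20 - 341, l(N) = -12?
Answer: 2166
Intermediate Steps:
k = -361/2 (k = (-20 - 341)/2 = (½)*(-361) = -361/2 ≈ -180.50)
l(4)*k = -12*(-361/2) = 2166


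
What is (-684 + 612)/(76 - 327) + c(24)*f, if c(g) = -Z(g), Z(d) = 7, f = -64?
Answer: 112520/251 ≈ 448.29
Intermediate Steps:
c(g) = -7 (c(g) = -1*7 = -7)
(-684 + 612)/(76 - 327) + c(24)*f = (-684 + 612)/(76 - 327) - 7*(-64) = -72/(-251) + 448 = -72*(-1/251) + 448 = 72/251 + 448 = 112520/251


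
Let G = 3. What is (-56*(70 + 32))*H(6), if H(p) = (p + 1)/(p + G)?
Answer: -13328/3 ≈ -4442.7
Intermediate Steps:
H(p) = (1 + p)/(3 + p) (H(p) = (p + 1)/(p + 3) = (1 + p)/(3 + p))
(-56*(70 + 32))*H(6) = (-56*(70 + 32))*((1 + 6)/(3 + 6)) = (-56*102)*(7/9) = -1904*7/3 = -5712*7/9 = -13328/3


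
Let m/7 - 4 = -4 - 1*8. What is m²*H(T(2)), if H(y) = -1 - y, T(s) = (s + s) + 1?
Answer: -18816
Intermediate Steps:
T(s) = 1 + 2*s (T(s) = 2*s + 1 = 1 + 2*s)
m = -56 (m = 28 + 7*(-4 - 1*8) = 28 + 7*(-4 - 8) = 28 + 7*(-12) = 28 - 84 = -56)
m²*H(T(2)) = (-56)²*(-1 - (1 + 2*2)) = 3136*(-1 - (1 + 4)) = 3136*(-1 - 1*5) = 3136*(-1 - 5) = 3136*(-6) = -18816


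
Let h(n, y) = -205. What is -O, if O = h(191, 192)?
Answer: 205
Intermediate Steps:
O = -205
-O = -1*(-205) = 205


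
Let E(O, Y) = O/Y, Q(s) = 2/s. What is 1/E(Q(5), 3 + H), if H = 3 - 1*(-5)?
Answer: 55/2 ≈ 27.500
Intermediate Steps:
H = 8 (H = 3 + 5 = 8)
1/E(Q(5), 3 + H) = 1/((2/5)/(3 + 8)) = 1/((2*(⅕))/11) = 1/((⅖)*(1/11)) = 1/(2/55) = 55/2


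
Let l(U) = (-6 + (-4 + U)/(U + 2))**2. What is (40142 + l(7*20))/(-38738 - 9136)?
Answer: -33747331/40222139 ≈ -0.83902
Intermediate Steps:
l(U) = (-6 + (-4 + U)/(2 + U))**2
(40142 + l(7*20))/(-38738 - 9136) = (40142 + (16 + 5*(7*20))**2/(2 + 7*20)**2)/(-38738 - 9136) = (40142 + (16 + 5*140)**2/(2 + 140)**2)/(-47874) = (40142 + (16 + 700)**2/142**2)*(-1/47874) = (40142 + (1/20164)*716**2)*(-1/47874) = (40142 + (1/20164)*512656)*(-1/47874) = (40142 + 128164/5041)*(-1/47874) = (202483986/5041)*(-1/47874) = -33747331/40222139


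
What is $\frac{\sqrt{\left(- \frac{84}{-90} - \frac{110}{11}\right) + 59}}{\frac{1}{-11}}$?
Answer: $- \frac{11 \sqrt{11235}}{15} \approx -77.73$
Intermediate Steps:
$\frac{\sqrt{\left(- \frac{84}{-90} - \frac{110}{11}\right) + 59}}{\frac{1}{-11}} = \frac{\sqrt{\left(\left(-84\right) \left(- \frac{1}{90}\right) - 10\right) + 59}}{- \frac{1}{11}} = - 11 \sqrt{\left(\frac{14}{15} - 10\right) + 59} = - 11 \sqrt{- \frac{136}{15} + 59} = - 11 \sqrt{\frac{749}{15}} = - 11 \frac{\sqrt{11235}}{15} = - \frac{11 \sqrt{11235}}{15}$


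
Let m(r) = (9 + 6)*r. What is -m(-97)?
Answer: 1455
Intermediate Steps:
m(r) = 15*r
-m(-97) = -15*(-97) = -1*(-1455) = 1455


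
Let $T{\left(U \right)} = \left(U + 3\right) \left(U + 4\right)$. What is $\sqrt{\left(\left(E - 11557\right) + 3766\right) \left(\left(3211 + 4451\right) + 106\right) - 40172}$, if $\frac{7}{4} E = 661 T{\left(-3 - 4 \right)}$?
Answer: $\frac{2 i \sqrt{310557653}}{7} \approx 5035.0 i$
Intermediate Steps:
$T{\left(U \right)} = \left(3 + U\right) \left(4 + U\right)$
$E = \frac{31728}{7}$ ($E = \frac{4 \cdot 661 \left(12 + \left(-3 - 4\right)^{2} + 7 \left(-3 - 4\right)\right)}{7} = \frac{4 \cdot 661 \left(12 + \left(-7\right)^{2} + 7 \left(-7\right)\right)}{7} = \frac{4 \cdot 661 \left(12 + 49 - 49\right)}{7} = \frac{4 \cdot 661 \cdot 12}{7} = \frac{4}{7} \cdot 7932 = \frac{31728}{7} \approx 4532.6$)
$\sqrt{\left(\left(E - 11557\right) + 3766\right) \left(\left(3211 + 4451\right) + 106\right) - 40172} = \sqrt{\left(\left(\frac{31728}{7} - 11557\right) + 3766\right) \left(\left(3211 + 4451\right) + 106\right) - 40172} = \sqrt{\left(- \frac{49171}{7} + 3766\right) \left(7662 + 106\right) - 40172} = \sqrt{\left(- \frac{22809}{7}\right) 7768 - 40172} = \sqrt{- \frac{177180312}{7} - 40172} = \sqrt{- \frac{177461516}{7}} = \frac{2 i \sqrt{310557653}}{7}$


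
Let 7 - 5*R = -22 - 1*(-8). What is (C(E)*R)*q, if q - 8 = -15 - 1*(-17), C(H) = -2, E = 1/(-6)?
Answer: -84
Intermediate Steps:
E = -⅙ (E = 1*(-⅙) = -⅙ ≈ -0.16667)
q = 10 (q = 8 + (-15 - 1*(-17)) = 8 + (-15 + 17) = 8 + 2 = 10)
R = 21/5 (R = 7/5 - (-22 - 1*(-8))/5 = 7/5 - (-22 + 8)/5 = 7/5 - ⅕*(-14) = 7/5 + 14/5 = 21/5 ≈ 4.2000)
(C(E)*R)*q = -2*21/5*10 = -42/5*10 = -84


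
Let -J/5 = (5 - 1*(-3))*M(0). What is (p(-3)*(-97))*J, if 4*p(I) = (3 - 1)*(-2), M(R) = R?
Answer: 0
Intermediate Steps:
J = 0 (J = -5*(5 - 1*(-3))*0 = -5*(5 + 3)*0 = -40*0 = -5*0 = 0)
p(I) = -1 (p(I) = ((3 - 1)*(-2))/4 = (2*(-2))/4 = (1/4)*(-4) = -1)
(p(-3)*(-97))*J = -1*(-97)*0 = 97*0 = 0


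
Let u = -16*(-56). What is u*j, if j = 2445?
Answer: 2190720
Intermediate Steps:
u = 896
u*j = 896*2445 = 2190720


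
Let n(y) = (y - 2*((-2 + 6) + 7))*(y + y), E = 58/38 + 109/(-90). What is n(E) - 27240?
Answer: -39846228659/1462050 ≈ -27254.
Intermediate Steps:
E = 539/1710 (E = 58*(1/38) + 109*(-1/90) = 29/19 - 109/90 = 539/1710 ≈ 0.31520)
n(y) = 2*y*(-22 + y) (n(y) = (y - 2*(4 + 7))*(2*y) = (y - 2*11)*(2*y) = (y - 22)*(2*y) = (-22 + y)*(2*y) = 2*y*(-22 + y))
n(E) - 27240 = 2*(539/1710)*(-22 + 539/1710) - 27240 = 2*(539/1710)*(-37081/1710) - 27240 = -19986659/1462050 - 27240 = -39846228659/1462050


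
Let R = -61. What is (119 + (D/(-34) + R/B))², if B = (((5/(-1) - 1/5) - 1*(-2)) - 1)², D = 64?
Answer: 726084635236/56205009 ≈ 12919.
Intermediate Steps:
B = 441/25 (B = (((5*(-1) - 1*⅕) + 2) - 1)² = (((-5 - ⅕) + 2) - 1)² = ((-26/5 + 2) - 1)² = (-16/5 - 1)² = (-21/5)² = 441/25 ≈ 17.640)
(119 + (D/(-34) + R/B))² = (119 + (64/(-34) - 61/441/25))² = (119 + (64*(-1/34) - 61*25/441))² = (119 + (-32/17 - 1525/441))² = (119 - 40037/7497)² = (852106/7497)² = 726084635236/56205009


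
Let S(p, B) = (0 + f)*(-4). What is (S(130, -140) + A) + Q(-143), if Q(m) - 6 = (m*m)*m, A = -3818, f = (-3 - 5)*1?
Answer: -2927987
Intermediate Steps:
f = -8 (f = -8*1 = -8)
S(p, B) = 32 (S(p, B) = (0 - 8)*(-4) = -8*(-4) = 32)
Q(m) = 6 + m³ (Q(m) = 6 + (m*m)*m = 6 + m²*m = 6 + m³)
(S(130, -140) + A) + Q(-143) = (32 - 3818) + (6 + (-143)³) = -3786 + (6 - 2924207) = -3786 - 2924201 = -2927987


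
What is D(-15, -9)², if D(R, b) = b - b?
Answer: 0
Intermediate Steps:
D(R, b) = 0
D(-15, -9)² = 0² = 0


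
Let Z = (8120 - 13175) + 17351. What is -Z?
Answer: -12296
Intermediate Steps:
Z = 12296 (Z = -5055 + 17351 = 12296)
-Z = -1*12296 = -12296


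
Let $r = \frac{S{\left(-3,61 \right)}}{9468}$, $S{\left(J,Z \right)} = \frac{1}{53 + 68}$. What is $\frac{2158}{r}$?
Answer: $2472265224$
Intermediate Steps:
$S{\left(J,Z \right)} = \frac{1}{121}$
$r = \frac{1}{1145628}$ ($r = \frac{1}{121 \cdot 9468} = \frac{1}{121} \cdot \frac{1}{9468} = \frac{1}{1145628} \approx 8.7288 \cdot 10^{-7}$)
$\frac{2158}{r} = 2158 \frac{1}{\frac{1}{1145628}} = 2158 \cdot 1145628 = 2472265224$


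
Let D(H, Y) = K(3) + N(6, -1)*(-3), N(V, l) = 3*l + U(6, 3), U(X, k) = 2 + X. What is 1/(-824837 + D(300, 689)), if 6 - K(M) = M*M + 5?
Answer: -1/824860 ≈ -1.2123e-6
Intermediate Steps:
K(M) = 1 - M² (K(M) = 6 - (M*M + 5) = 6 - (M² + 5) = 6 - (5 + M²) = 6 + (-5 - M²) = 1 - M²)
N(V, l) = 8 + 3*l (N(V, l) = 3*l + (2 + 6) = 3*l + 8 = 8 + 3*l)
D(H, Y) = -23 (D(H, Y) = (1 - 1*3²) + (8 + 3*(-1))*(-3) = (1 - 1*9) + (8 - 3)*(-3) = (1 - 9) + 5*(-3) = -8 - 15 = -23)
1/(-824837 + D(300, 689)) = 1/(-824837 - 23) = 1/(-824860) = -1/824860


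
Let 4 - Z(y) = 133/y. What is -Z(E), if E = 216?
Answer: -731/216 ≈ -3.3843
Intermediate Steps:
Z(y) = 4 - 133/y
-Z(E) = -(4 - 133/216) = -1*731/216 = -731/216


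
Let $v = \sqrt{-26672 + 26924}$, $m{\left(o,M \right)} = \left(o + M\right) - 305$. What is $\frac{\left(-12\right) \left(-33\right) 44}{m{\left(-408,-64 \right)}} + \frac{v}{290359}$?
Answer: $- \frac{5808}{259} + \frac{6 \sqrt{7}}{290359} \approx -22.425$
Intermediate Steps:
$m{\left(o,M \right)} = -305 + M + o$ ($m{\left(o,M \right)} = \left(M + o\right) - 305 = -305 + M + o$)
$v = 6 \sqrt{7}$ ($v = \sqrt{252} = 6 \sqrt{7} \approx 15.875$)
$\frac{\left(-12\right) \left(-33\right) 44}{m{\left(-408,-64 \right)}} + \frac{v}{290359} = \frac{\left(-12\right) \left(-33\right) 44}{-305 - 64 - 408} + \frac{6 \sqrt{7}}{290359} = \frac{396 \cdot 44}{-777} + 6 \sqrt{7} \cdot \frac{1}{290359} = 17424 \left(- \frac{1}{777}\right) + \frac{6 \sqrt{7}}{290359} = - \frac{5808}{259} + \frac{6 \sqrt{7}}{290359}$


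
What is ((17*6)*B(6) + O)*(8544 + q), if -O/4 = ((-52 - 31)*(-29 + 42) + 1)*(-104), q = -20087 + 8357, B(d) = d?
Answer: 1426805496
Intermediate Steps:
q = -11730
O = -448448 (O = -4*((-52 - 31)*(-29 + 42) + 1)*(-104) = -4*(-83*13 + 1)*(-104) = -4*(-1079 + 1)*(-104) = -(-4312)*(-104) = -4*112112 = -448448)
((17*6)*B(6) + O)*(8544 + q) = ((17*6)*6 - 448448)*(8544 - 11730) = (102*6 - 448448)*(-3186) = (612 - 448448)*(-3186) = -447836*(-3186) = 1426805496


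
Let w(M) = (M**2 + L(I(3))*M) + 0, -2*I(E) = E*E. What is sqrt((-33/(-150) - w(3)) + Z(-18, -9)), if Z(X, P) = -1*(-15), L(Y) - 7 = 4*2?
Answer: I*sqrt(3878)/10 ≈ 6.2274*I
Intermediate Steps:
I(E) = -E**2/2 (I(E) = -E*E/2 = -E**2/2)
L(Y) = 15 (L(Y) = 7 + 4*2 = 7 + 8 = 15)
Z(X, P) = 15
w(M) = M**2 + 15*M (w(M) = (M**2 + 15*M) + 0 = M**2 + 15*M)
sqrt((-33/(-150) - w(3)) + Z(-18, -9)) = sqrt((-33/(-150) - 3*(15 + 3)) + 15) = sqrt((-33*(-1/150) - 3*18) + 15) = sqrt((11/50 - 1*54) + 15) = sqrt((11/50 - 54) + 15) = sqrt(-2689/50 + 15) = sqrt(-1939/50) = I*sqrt(3878)/10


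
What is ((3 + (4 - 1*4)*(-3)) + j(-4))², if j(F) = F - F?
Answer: 9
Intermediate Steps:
j(F) = 0
((3 + (4 - 1*4)*(-3)) + j(-4))² = ((3 + (4 - 1*4)*(-3)) + 0)² = ((3 + (4 - 4)*(-3)) + 0)² = ((3 + 0*(-3)) + 0)² = ((3 + 0) + 0)² = (3 + 0)² = 3² = 9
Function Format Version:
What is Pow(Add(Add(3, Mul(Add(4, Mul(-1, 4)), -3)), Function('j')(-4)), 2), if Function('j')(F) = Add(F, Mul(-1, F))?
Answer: 9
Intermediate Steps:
Function('j')(F) = 0
Pow(Add(Add(3, Mul(Add(4, Mul(-1, 4)), -3)), Function('j')(-4)), 2) = Pow(Add(Add(3, Mul(Add(4, Mul(-1, 4)), -3)), 0), 2) = Pow(Add(Add(3, Mul(Add(4, -4), -3)), 0), 2) = Pow(Add(Add(3, Mul(0, -3)), 0), 2) = Pow(Add(Add(3, 0), 0), 2) = Pow(Add(3, 0), 2) = Pow(3, 2) = 9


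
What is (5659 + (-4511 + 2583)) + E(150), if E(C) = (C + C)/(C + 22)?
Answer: 160508/43 ≈ 3732.7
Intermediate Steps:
E(C) = 2*C/(22 + C) (E(C) = (2*C)/(22 + C) = 2*C/(22 + C))
(5659 + (-4511 + 2583)) + E(150) = (5659 + (-4511 + 2583)) + 2*150/(22 + 150) = (5659 - 1928) + 2*150/172 = 3731 + 2*150*(1/172) = 3731 + 75/43 = 160508/43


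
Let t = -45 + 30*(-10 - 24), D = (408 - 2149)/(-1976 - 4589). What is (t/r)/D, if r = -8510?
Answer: 1398345/2963182 ≈ 0.47191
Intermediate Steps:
D = 1741/6565 (D = -1741/(-6565) = -1741*(-1/6565) = 1741/6565 ≈ 0.26519)
t = -1065 (t = -45 + 30*(-34) = -45 - 1020 = -1065)
(t/r)/D = (-1065/(-8510))/(1741/6565) = -1065*(-1/8510)*(6565/1741) = (213/1702)*(6565/1741) = 1398345/2963182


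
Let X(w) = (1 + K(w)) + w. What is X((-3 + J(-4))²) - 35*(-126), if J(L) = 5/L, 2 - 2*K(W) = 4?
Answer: 70849/16 ≈ 4428.1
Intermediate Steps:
K(W) = -1 (K(W) = 1 - ½*4 = 1 - 2 = -1)
X(w) = w (X(w) = (1 - 1) + w = 0 + w = w)
X((-3 + J(-4))²) - 35*(-126) = (-3 + 5/(-4))² - 35*(-126) = (-3 + 5*(-¼))² + 4410 = (-3 - 5/4)² + 4410 = (-17/4)² + 4410 = 289/16 + 4410 = 70849/16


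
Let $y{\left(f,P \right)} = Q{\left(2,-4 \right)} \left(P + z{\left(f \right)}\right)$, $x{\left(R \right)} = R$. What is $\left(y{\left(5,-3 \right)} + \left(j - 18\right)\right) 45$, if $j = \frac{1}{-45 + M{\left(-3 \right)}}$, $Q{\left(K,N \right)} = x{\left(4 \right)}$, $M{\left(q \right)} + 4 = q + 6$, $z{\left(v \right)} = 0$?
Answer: $- \frac{62145}{46} \approx -1351.0$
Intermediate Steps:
$M{\left(q \right)} = 2 + q$ ($M{\left(q \right)} = -4 + \left(q + 6\right) = -4 + \left(6 + q\right) = 2 + q$)
$Q{\left(K,N \right)} = 4$
$j = - \frac{1}{46}$ ($j = \frac{1}{-45 + \left(2 - 3\right)} = \frac{1}{-45 - 1} = \frac{1}{-46} = - \frac{1}{46} \approx -0.021739$)
$y{\left(f,P \right)} = 4 P$ ($y{\left(f,P \right)} = 4 \left(P + 0\right) = 4 P$)
$\left(y{\left(5,-3 \right)} + \left(j - 18\right)\right) 45 = \left(4 \left(-3\right) - \frac{829}{46}\right) 45 = \left(-12 - \frac{829}{46}\right) 45 = \left(- \frac{1381}{46}\right) 45 = - \frac{62145}{46}$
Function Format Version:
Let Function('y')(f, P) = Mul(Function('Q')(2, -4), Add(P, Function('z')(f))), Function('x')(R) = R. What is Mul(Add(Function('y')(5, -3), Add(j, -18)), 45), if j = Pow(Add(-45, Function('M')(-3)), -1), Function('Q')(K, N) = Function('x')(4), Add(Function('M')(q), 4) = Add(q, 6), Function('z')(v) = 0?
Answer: Rational(-62145, 46) ≈ -1351.0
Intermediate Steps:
Function('M')(q) = Add(2, q) (Function('M')(q) = Add(-4, Add(q, 6)) = Add(-4, Add(6, q)) = Add(2, q))
Function('Q')(K, N) = 4
j = Rational(-1, 46) (j = Pow(Add(-45, Add(2, -3)), -1) = Pow(Add(-45, -1), -1) = Pow(-46, -1) = Rational(-1, 46) ≈ -0.021739)
Function('y')(f, P) = Mul(4, P) (Function('y')(f, P) = Mul(4, Add(P, 0)) = Mul(4, P))
Mul(Add(Function('y')(5, -3), Add(j, -18)), 45) = Mul(Add(Mul(4, -3), Add(Rational(-1, 46), -18)), 45) = Mul(Add(-12, Rational(-829, 46)), 45) = Mul(Rational(-1381, 46), 45) = Rational(-62145, 46)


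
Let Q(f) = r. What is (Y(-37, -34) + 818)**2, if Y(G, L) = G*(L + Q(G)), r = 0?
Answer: 4309776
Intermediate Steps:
Q(f) = 0
Y(G, L) = G*L (Y(G, L) = G*(L + 0) = G*L)
(Y(-37, -34) + 818)**2 = (-37*(-34) + 818)**2 = (1258 + 818)**2 = 2076**2 = 4309776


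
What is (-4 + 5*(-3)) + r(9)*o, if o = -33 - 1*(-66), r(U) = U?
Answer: 278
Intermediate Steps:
o = 33 (o = -33 + 66 = 33)
(-4 + 5*(-3)) + r(9)*o = (-4 + 5*(-3)) + 9*33 = (-4 - 15) + 297 = -19 + 297 = 278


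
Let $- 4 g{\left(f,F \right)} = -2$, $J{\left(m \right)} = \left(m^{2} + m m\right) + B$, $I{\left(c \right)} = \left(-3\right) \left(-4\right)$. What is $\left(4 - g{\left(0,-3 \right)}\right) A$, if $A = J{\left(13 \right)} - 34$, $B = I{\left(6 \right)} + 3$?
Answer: $\frac{2233}{2} \approx 1116.5$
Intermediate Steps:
$I{\left(c \right)} = 12$
$B = 15$ ($B = 12 + 3 = 15$)
$J{\left(m \right)} = 15 + 2 m^{2}$ ($J{\left(m \right)} = \left(m^{2} + m m\right) + 15 = \left(m^{2} + m^{2}\right) + 15 = 2 m^{2} + 15 = 15 + 2 m^{2}$)
$g{\left(f,F \right)} = \frac{1}{2}$ ($g{\left(f,F \right)} = \left(- \frac{1}{4}\right) \left(-2\right) = \frac{1}{2}$)
$A = 319$ ($A = \left(15 + 2 \cdot 13^{2}\right) - 34 = \left(15 + 2 \cdot 169\right) - 34 = \left(15 + 338\right) - 34 = 353 - 34 = 319$)
$\left(4 - g{\left(0,-3 \right)}\right) A = \left(4 - \frac{1}{2}\right) 319 = \frac{7}{2} \cdot 319 = \frac{2233}{2}$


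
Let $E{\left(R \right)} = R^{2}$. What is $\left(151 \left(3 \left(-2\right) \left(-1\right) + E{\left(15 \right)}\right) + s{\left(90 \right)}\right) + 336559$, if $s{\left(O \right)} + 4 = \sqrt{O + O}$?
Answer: $371436 + 6 \sqrt{5} \approx 3.7145 \cdot 10^{5}$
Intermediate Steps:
$s{\left(O \right)} = -4 + \sqrt{2} \sqrt{O}$ ($s{\left(O \right)} = -4 + \sqrt{O + O} = -4 + \sqrt{2 O} = -4 + \sqrt{2} \sqrt{O}$)
$\left(151 \left(3 \left(-2\right) \left(-1\right) + E{\left(15 \right)}\right) + s{\left(90 \right)}\right) + 336559 = \left(151 \left(3 \left(-2\right) \left(-1\right) + 15^{2}\right) - \left(4 - \sqrt{2} \sqrt{90}\right)\right) + 336559 = \left(151 \left(\left(-6\right) \left(-1\right) + 225\right) - \left(4 - \sqrt{2} \cdot 3 \sqrt{10}\right)\right) + 336559 = \left(151 \left(6 + 225\right) - \left(4 - 6 \sqrt{5}\right)\right) + 336559 = \left(151 \cdot 231 - \left(4 - 6 \sqrt{5}\right)\right) + 336559 = \left(34881 - \left(4 - 6 \sqrt{5}\right)\right) + 336559 = \left(34877 + 6 \sqrt{5}\right) + 336559 = 371436 + 6 \sqrt{5}$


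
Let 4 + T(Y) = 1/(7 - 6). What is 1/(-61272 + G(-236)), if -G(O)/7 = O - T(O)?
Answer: -1/59641 ≈ -1.6767e-5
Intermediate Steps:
T(Y) = -3 (T(Y) = -4 + 1/(7 - 6) = -4 + 1/1 = -4 + 1 = -3)
G(O) = -21 - 7*O (G(O) = -7*(O - 1*(-3)) = -7*(O + 3) = -7*(3 + O) = -21 - 7*O)
1/(-61272 + G(-236)) = 1/(-61272 + (-21 - 7*(-236))) = 1/(-61272 + (-21 + 1652)) = 1/(-61272 + 1631) = 1/(-59641) = -1/59641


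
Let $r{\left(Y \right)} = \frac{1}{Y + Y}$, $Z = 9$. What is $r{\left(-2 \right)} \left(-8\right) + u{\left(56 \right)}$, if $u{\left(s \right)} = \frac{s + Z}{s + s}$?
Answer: $\frac{289}{112} \approx 2.5804$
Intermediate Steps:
$r{\left(Y \right)} = \frac{1}{2 Y}$
$u{\left(s \right)} = \frac{9 + s}{2 s}$ ($u{\left(s \right)} = \frac{s + 9}{s + s} = \frac{9 + s}{2 s}$)
$r{\left(-2 \right)} \left(-8\right) + u{\left(56 \right)} = \frac{1}{2 \left(-2\right)} \left(-8\right) + \frac{9 + 56}{2 \cdot 56} = \frac{1}{2} \left(- \frac{1}{2}\right) \left(-8\right) + \frac{1}{2} \cdot \frac{1}{56} \cdot 65 = \left(- \frac{1}{4}\right) \left(-8\right) + \frac{65}{112} = 2 + \frac{65}{112} = \frac{289}{112}$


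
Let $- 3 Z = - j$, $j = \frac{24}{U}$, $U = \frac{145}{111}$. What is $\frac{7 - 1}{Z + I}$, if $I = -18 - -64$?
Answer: $\frac{435}{3779} \approx 0.11511$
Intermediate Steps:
$I = 46$ ($I = -18 + 64 = 46$)
$U = \frac{145}{111}$ ($U = 145 \cdot \frac{1}{111} = \frac{145}{111} \approx 1.3063$)
$j = \frac{2664}{145}$ ($j = \frac{24}{\frac{145}{111}} = 24 \cdot \frac{111}{145} = \frac{2664}{145} \approx 18.372$)
$Z = \frac{888}{145}$ ($Z = - \frac{\left(-1\right) \frac{2664}{145}}{3} = \left(- \frac{1}{3}\right) \left(- \frac{2664}{145}\right) = \frac{888}{145} \approx 6.1241$)
$\frac{7 - 1}{Z + I} = \frac{7 - 1}{\frac{888}{145} + 46} = \frac{1}{\frac{7558}{145}} \cdot 6 = \frac{145}{7558} \cdot 6 = \frac{435}{3779}$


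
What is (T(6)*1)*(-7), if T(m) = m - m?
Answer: 0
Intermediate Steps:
T(m) = 0
(T(6)*1)*(-7) = (0*1)*(-7) = 0*(-7) = 0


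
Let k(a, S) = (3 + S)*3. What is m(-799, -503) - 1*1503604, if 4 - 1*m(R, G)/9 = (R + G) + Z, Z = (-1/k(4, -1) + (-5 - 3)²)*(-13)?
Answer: -2968763/2 ≈ -1.4844e+6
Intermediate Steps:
k(a, S) = 9 + 3*S
Z = -4979/6 (Z = (-1/(9 + 3*(-1)) + (-5 - 3)²)*(-13) = (-1/(9 - 3) + (-8)²)*(-13) = (-1/6 + 64)*(-13) = (-1*⅙ + 64)*(-13) = (-⅙ + 64)*(-13) = (383/6)*(-13) = -4979/6 ≈ -829.83)
m(R, G) = 15009/2 - 9*G - 9*R (m(R, G) = 36 - 9*((R + G) - 4979/6) = 36 - 9*((G + R) - 4979/6) = 36 - 9*(-4979/6 + G + R) = 36 + (14937/2 - 9*G - 9*R) = 15009/2 - 9*G - 9*R)
m(-799, -503) - 1*1503604 = (15009/2 - 9*(-503) - 9*(-799)) - 1*1503604 = (15009/2 + 4527 + 7191) - 1503604 = 38445/2 - 1503604 = -2968763/2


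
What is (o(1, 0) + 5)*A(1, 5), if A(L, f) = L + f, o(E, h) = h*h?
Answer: 30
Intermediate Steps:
o(E, h) = h²
(o(1, 0) + 5)*A(1, 5) = (0² + 5)*(1 + 5) = (0 + 5)*6 = 5*6 = 30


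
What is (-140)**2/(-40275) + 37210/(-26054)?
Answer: -40185823/20986497 ≈ -1.9148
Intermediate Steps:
(-140)**2/(-40275) + 37210/(-26054) = 19600*(-1/40275) + 37210*(-1/26054) = -784/1611 - 18605/13027 = -40185823/20986497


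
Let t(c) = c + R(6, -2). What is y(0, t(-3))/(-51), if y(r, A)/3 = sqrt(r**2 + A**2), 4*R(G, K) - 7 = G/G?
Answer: -1/17 ≈ -0.058824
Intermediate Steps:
R(G, K) = 2 (R(G, K) = 7/4 + (G/G)/4 = 7/4 + (1/4)*1 = 7/4 + 1/4 = 2)
t(c) = 2 + c (t(c) = c + 2 = 2 + c)
y(r, A) = 3*sqrt(A**2 + r**2) (y(r, A) = 3*sqrt(r**2 + A**2) = 3*sqrt(A**2 + r**2))
y(0, t(-3))/(-51) = (3*sqrt((2 - 3)**2 + 0**2))/(-51) = (3*sqrt((-1)**2 + 0))*(-1/51) = (3*sqrt(1 + 0))*(-1/51) = (3*sqrt(1))*(-1/51) = (3*1)*(-1/51) = 3*(-1/51) = -1/17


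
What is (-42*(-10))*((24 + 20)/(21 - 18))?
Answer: 6160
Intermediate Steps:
(-42*(-10))*((24 + 20)/(21 - 18)) = 420*(44/3) = 6160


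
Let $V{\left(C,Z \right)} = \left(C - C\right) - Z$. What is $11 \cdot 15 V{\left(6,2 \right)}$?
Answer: $-330$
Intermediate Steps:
$V{\left(C,Z \right)} = - Z$ ($V{\left(C,Z \right)} = 0 - Z = - Z$)
$11 \cdot 15 V{\left(6,2 \right)} = 11 \cdot 15 \left(\left(-1\right) 2\right) = 165 \left(-2\right) = -330$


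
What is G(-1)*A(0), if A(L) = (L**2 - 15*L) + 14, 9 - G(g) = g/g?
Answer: 112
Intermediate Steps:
G(g) = 8 (G(g) = 9 - g/g = 9 - 1*1 = 9 - 1 = 8)
A(L) = 14 + L**2 - 15*L
G(-1)*A(0) = 8*(14 + 0**2 - 15*0) = 8*(14 + 0 + 0) = 8*14 = 112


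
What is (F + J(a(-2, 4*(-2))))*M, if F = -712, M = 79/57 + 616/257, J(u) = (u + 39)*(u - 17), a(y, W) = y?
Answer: -78412225/14649 ≈ -5352.7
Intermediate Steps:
J(u) = (-17 + u)*(39 + u) (J(u) = (39 + u)*(-17 + u) = (-17 + u)*(39 + u))
M = 55415/14649 (M = 79*(1/57) + 616*(1/257) = 79/57 + 616/257 = 55415/14649 ≈ 3.7829)
(F + J(a(-2, 4*(-2))))*M = (-712 + (-663 + (-2)**2 + 22*(-2)))*(55415/14649) = (-712 + (-663 + 4 - 44))*(55415/14649) = (-712 - 703)*(55415/14649) = -1415*55415/14649 = -78412225/14649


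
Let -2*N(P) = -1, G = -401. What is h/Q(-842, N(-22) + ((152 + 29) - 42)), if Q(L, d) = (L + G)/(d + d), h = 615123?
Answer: -171619317/1243 ≈ -1.3807e+5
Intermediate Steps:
N(P) = ½ (N(P) = -½*(-1) = ½)
Q(L, d) = (-401 + L)/(2*d) (Q(L, d) = (L - 401)/(d + d) = (-401 + L)/((2*d)) = (-401 + L)*(1/(2*d)) = (-401 + L)/(2*d))
h/Q(-842, N(-22) + ((152 + 29) - 42)) = 615123/(((-401 - 842)/(2*(½ + ((152 + 29) - 42))))) = 615123/(((½)*(-1243)/(½ + (181 - 42)))) = 615123/(((½)*(-1243)/(½ + 139))) = 615123/(((½)*(-1243)/(279/2))) = 615123/(((½)*(2/279)*(-1243))) = 615123/(-1243/279) = 615123*(-279/1243) = -171619317/1243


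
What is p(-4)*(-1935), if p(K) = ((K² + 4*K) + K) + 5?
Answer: -1935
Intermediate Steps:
p(K) = 5 + K² + 5*K (p(K) = (K² + 5*K) + 5 = 5 + K² + 5*K)
p(-4)*(-1935) = (5 + (-4)² + 5*(-4))*(-1935) = (5 + 16 - 20)*(-1935) = 1*(-1935) = -1935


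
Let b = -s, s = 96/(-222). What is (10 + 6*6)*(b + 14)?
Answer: 24564/37 ≈ 663.89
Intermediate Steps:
s = -16/37 (s = 96*(-1/222) = -16/37 ≈ -0.43243)
b = 16/37 (b = -1*(-16/37) = 16/37 ≈ 0.43243)
(10 + 6*6)*(b + 14) = (10 + 6*6)*(16/37 + 14) = (10 + 36)*(534/37) = 46*(534/37) = 24564/37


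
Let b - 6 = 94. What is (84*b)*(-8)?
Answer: -67200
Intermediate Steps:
b = 100 (b = 6 + 94 = 100)
(84*b)*(-8) = (84*100)*(-8) = 8400*(-8) = -67200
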